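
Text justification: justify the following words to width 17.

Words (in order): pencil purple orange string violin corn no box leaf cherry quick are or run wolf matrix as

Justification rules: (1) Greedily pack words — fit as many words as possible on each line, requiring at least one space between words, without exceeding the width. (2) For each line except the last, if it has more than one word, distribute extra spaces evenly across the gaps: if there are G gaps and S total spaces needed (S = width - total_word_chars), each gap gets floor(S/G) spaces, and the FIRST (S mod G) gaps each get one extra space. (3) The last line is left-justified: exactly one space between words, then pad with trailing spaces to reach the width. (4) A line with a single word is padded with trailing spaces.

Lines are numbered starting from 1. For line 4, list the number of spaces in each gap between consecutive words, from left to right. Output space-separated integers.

Answer: 2 2

Derivation:
Line 1: ['pencil', 'purple'] (min_width=13, slack=4)
Line 2: ['orange', 'string'] (min_width=13, slack=4)
Line 3: ['violin', 'corn', 'no'] (min_width=14, slack=3)
Line 4: ['box', 'leaf', 'cherry'] (min_width=15, slack=2)
Line 5: ['quick', 'are', 'or', 'run'] (min_width=16, slack=1)
Line 6: ['wolf', 'matrix', 'as'] (min_width=14, slack=3)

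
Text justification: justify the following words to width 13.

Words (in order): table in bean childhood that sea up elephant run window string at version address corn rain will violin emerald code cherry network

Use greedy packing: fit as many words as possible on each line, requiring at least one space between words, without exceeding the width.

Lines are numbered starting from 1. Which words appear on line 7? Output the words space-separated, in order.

Answer: address corn

Derivation:
Line 1: ['table', 'in', 'bean'] (min_width=13, slack=0)
Line 2: ['childhood'] (min_width=9, slack=4)
Line 3: ['that', 'sea', 'up'] (min_width=11, slack=2)
Line 4: ['elephant', 'run'] (min_width=12, slack=1)
Line 5: ['window', 'string'] (min_width=13, slack=0)
Line 6: ['at', 'version'] (min_width=10, slack=3)
Line 7: ['address', 'corn'] (min_width=12, slack=1)
Line 8: ['rain', 'will'] (min_width=9, slack=4)
Line 9: ['violin'] (min_width=6, slack=7)
Line 10: ['emerald', 'code'] (min_width=12, slack=1)
Line 11: ['cherry'] (min_width=6, slack=7)
Line 12: ['network'] (min_width=7, slack=6)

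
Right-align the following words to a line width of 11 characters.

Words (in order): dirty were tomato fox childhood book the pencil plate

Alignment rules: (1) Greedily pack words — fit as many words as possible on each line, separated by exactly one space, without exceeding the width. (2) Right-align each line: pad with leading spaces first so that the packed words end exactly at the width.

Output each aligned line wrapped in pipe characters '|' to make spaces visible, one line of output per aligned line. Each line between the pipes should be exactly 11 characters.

Answer: | dirty were|
| tomato fox|
|  childhood|
|   book the|
|     pencil|
|      plate|

Derivation:
Line 1: ['dirty', 'were'] (min_width=10, slack=1)
Line 2: ['tomato', 'fox'] (min_width=10, slack=1)
Line 3: ['childhood'] (min_width=9, slack=2)
Line 4: ['book', 'the'] (min_width=8, slack=3)
Line 5: ['pencil'] (min_width=6, slack=5)
Line 6: ['plate'] (min_width=5, slack=6)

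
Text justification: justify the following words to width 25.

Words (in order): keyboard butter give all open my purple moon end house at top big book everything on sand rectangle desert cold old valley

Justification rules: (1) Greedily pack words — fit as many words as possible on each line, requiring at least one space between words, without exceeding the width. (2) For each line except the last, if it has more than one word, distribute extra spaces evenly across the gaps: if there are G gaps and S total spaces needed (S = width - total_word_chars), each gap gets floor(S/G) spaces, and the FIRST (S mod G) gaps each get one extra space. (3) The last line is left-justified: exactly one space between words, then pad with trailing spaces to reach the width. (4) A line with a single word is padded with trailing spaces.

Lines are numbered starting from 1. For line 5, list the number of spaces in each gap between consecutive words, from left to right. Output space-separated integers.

Line 1: ['keyboard', 'butter', 'give', 'all'] (min_width=24, slack=1)
Line 2: ['open', 'my', 'purple', 'moon', 'end'] (min_width=23, slack=2)
Line 3: ['house', 'at', 'top', 'big', 'book'] (min_width=21, slack=4)
Line 4: ['everything', 'on', 'sand'] (min_width=18, slack=7)
Line 5: ['rectangle', 'desert', 'cold', 'old'] (min_width=25, slack=0)
Line 6: ['valley'] (min_width=6, slack=19)

Answer: 1 1 1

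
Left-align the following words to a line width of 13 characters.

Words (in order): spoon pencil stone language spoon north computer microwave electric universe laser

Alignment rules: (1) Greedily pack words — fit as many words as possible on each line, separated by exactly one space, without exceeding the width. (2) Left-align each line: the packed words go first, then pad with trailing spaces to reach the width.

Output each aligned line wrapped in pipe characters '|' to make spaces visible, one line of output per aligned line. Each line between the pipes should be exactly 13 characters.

Line 1: ['spoon', 'pencil'] (min_width=12, slack=1)
Line 2: ['stone'] (min_width=5, slack=8)
Line 3: ['language'] (min_width=8, slack=5)
Line 4: ['spoon', 'north'] (min_width=11, slack=2)
Line 5: ['computer'] (min_width=8, slack=5)
Line 6: ['microwave'] (min_width=9, slack=4)
Line 7: ['electric'] (min_width=8, slack=5)
Line 8: ['universe'] (min_width=8, slack=5)
Line 9: ['laser'] (min_width=5, slack=8)

Answer: |spoon pencil |
|stone        |
|language     |
|spoon north  |
|computer     |
|microwave    |
|electric     |
|universe     |
|laser        |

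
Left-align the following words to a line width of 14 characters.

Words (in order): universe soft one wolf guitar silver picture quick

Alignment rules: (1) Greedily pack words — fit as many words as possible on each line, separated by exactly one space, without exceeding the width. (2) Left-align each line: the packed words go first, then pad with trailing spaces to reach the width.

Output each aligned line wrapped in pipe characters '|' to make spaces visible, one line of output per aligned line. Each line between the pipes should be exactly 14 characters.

Line 1: ['universe', 'soft'] (min_width=13, slack=1)
Line 2: ['one', 'wolf'] (min_width=8, slack=6)
Line 3: ['guitar', 'silver'] (min_width=13, slack=1)
Line 4: ['picture', 'quick'] (min_width=13, slack=1)

Answer: |universe soft |
|one wolf      |
|guitar silver |
|picture quick |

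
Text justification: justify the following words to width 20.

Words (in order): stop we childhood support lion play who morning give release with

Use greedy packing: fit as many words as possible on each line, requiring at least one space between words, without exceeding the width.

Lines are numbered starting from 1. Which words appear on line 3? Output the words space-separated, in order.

Answer: who morning give

Derivation:
Line 1: ['stop', 'we', 'childhood'] (min_width=17, slack=3)
Line 2: ['support', 'lion', 'play'] (min_width=17, slack=3)
Line 3: ['who', 'morning', 'give'] (min_width=16, slack=4)
Line 4: ['release', 'with'] (min_width=12, slack=8)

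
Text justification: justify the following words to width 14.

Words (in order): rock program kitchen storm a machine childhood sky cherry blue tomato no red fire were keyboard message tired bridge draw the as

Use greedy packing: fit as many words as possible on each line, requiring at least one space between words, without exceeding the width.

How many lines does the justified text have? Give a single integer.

Answer: 11

Derivation:
Line 1: ['rock', 'program'] (min_width=12, slack=2)
Line 2: ['kitchen', 'storm'] (min_width=13, slack=1)
Line 3: ['a', 'machine'] (min_width=9, slack=5)
Line 4: ['childhood', 'sky'] (min_width=13, slack=1)
Line 5: ['cherry', 'blue'] (min_width=11, slack=3)
Line 6: ['tomato', 'no', 'red'] (min_width=13, slack=1)
Line 7: ['fire', 'were'] (min_width=9, slack=5)
Line 8: ['keyboard'] (min_width=8, slack=6)
Line 9: ['message', 'tired'] (min_width=13, slack=1)
Line 10: ['bridge', 'draw'] (min_width=11, slack=3)
Line 11: ['the', 'as'] (min_width=6, slack=8)
Total lines: 11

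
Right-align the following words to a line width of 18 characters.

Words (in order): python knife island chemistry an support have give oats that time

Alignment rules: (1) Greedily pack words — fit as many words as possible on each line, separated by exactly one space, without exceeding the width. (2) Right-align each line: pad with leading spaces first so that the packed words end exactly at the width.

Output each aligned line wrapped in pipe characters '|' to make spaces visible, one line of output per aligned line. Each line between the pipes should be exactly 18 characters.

Line 1: ['python', 'knife'] (min_width=12, slack=6)
Line 2: ['island', 'chemistry'] (min_width=16, slack=2)
Line 3: ['an', 'support', 'have'] (min_width=15, slack=3)
Line 4: ['give', 'oats', 'that'] (min_width=14, slack=4)
Line 5: ['time'] (min_width=4, slack=14)

Answer: |      python knife|
|  island chemistry|
|   an support have|
|    give oats that|
|              time|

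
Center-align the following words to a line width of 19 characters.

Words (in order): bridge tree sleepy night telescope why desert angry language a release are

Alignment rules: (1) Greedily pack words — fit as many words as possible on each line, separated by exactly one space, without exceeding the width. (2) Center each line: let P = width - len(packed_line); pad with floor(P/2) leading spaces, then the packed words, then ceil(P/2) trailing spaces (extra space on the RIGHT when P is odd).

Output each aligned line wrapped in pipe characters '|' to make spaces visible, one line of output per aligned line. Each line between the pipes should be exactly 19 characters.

Line 1: ['bridge', 'tree', 'sleepy'] (min_width=18, slack=1)
Line 2: ['night', 'telescope', 'why'] (min_width=19, slack=0)
Line 3: ['desert', 'angry'] (min_width=12, slack=7)
Line 4: ['language', 'a', 'release'] (min_width=18, slack=1)
Line 5: ['are'] (min_width=3, slack=16)

Answer: |bridge tree sleepy |
|night telescope why|
|   desert angry    |
|language a release |
|        are        |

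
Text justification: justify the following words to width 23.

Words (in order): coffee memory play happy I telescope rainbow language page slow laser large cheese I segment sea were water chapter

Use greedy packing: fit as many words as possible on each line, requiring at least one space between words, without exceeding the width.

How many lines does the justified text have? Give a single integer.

Answer: 6

Derivation:
Line 1: ['coffee', 'memory', 'play'] (min_width=18, slack=5)
Line 2: ['happy', 'I', 'telescope'] (min_width=17, slack=6)
Line 3: ['rainbow', 'language', 'page'] (min_width=21, slack=2)
Line 4: ['slow', 'laser', 'large', 'cheese'] (min_width=23, slack=0)
Line 5: ['I', 'segment', 'sea', 'were'] (min_width=18, slack=5)
Line 6: ['water', 'chapter'] (min_width=13, slack=10)
Total lines: 6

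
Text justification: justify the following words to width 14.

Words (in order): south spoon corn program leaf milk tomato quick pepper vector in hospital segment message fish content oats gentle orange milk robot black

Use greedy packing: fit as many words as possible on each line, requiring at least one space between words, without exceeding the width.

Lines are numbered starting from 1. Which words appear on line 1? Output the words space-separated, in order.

Line 1: ['south', 'spoon'] (min_width=11, slack=3)
Line 2: ['corn', 'program'] (min_width=12, slack=2)
Line 3: ['leaf', 'milk'] (min_width=9, slack=5)
Line 4: ['tomato', 'quick'] (min_width=12, slack=2)
Line 5: ['pepper', 'vector'] (min_width=13, slack=1)
Line 6: ['in', 'hospital'] (min_width=11, slack=3)
Line 7: ['segment'] (min_width=7, slack=7)
Line 8: ['message', 'fish'] (min_width=12, slack=2)
Line 9: ['content', 'oats'] (min_width=12, slack=2)
Line 10: ['gentle', 'orange'] (min_width=13, slack=1)
Line 11: ['milk', 'robot'] (min_width=10, slack=4)
Line 12: ['black'] (min_width=5, slack=9)

Answer: south spoon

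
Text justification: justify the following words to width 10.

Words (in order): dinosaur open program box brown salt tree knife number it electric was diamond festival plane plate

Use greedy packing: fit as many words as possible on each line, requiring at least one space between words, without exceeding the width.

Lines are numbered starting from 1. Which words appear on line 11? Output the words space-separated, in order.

Line 1: ['dinosaur'] (min_width=8, slack=2)
Line 2: ['open'] (min_width=4, slack=6)
Line 3: ['program'] (min_width=7, slack=3)
Line 4: ['box', 'brown'] (min_width=9, slack=1)
Line 5: ['salt', 'tree'] (min_width=9, slack=1)
Line 6: ['knife'] (min_width=5, slack=5)
Line 7: ['number', 'it'] (min_width=9, slack=1)
Line 8: ['electric'] (min_width=8, slack=2)
Line 9: ['was'] (min_width=3, slack=7)
Line 10: ['diamond'] (min_width=7, slack=3)
Line 11: ['festival'] (min_width=8, slack=2)
Line 12: ['plane'] (min_width=5, slack=5)
Line 13: ['plate'] (min_width=5, slack=5)

Answer: festival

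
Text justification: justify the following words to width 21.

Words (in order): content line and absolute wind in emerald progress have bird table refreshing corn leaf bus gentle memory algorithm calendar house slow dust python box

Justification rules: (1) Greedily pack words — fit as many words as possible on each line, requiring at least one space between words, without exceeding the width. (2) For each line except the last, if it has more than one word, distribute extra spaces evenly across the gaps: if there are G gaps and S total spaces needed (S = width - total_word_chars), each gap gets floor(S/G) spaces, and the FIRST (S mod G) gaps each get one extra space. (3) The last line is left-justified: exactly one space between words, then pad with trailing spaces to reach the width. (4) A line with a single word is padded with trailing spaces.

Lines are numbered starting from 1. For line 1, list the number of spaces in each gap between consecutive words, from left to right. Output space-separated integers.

Answer: 4 3

Derivation:
Line 1: ['content', 'line', 'and'] (min_width=16, slack=5)
Line 2: ['absolute', 'wind', 'in'] (min_width=16, slack=5)
Line 3: ['emerald', 'progress', 'have'] (min_width=21, slack=0)
Line 4: ['bird', 'table', 'refreshing'] (min_width=21, slack=0)
Line 5: ['corn', 'leaf', 'bus', 'gentle'] (min_width=20, slack=1)
Line 6: ['memory', 'algorithm'] (min_width=16, slack=5)
Line 7: ['calendar', 'house', 'slow'] (min_width=19, slack=2)
Line 8: ['dust', 'python', 'box'] (min_width=15, slack=6)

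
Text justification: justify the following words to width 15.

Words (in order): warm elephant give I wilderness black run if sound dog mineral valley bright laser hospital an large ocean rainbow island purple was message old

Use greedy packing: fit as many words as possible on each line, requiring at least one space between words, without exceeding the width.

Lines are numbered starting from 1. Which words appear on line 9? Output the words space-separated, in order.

Line 1: ['warm', 'elephant'] (min_width=13, slack=2)
Line 2: ['give', 'I'] (min_width=6, slack=9)
Line 3: ['wilderness'] (min_width=10, slack=5)
Line 4: ['black', 'run', 'if'] (min_width=12, slack=3)
Line 5: ['sound', 'dog'] (min_width=9, slack=6)
Line 6: ['mineral', 'valley'] (min_width=14, slack=1)
Line 7: ['bright', 'laser'] (min_width=12, slack=3)
Line 8: ['hospital', 'an'] (min_width=11, slack=4)
Line 9: ['large', 'ocean'] (min_width=11, slack=4)
Line 10: ['rainbow', 'island'] (min_width=14, slack=1)
Line 11: ['purple', 'was'] (min_width=10, slack=5)
Line 12: ['message', 'old'] (min_width=11, slack=4)

Answer: large ocean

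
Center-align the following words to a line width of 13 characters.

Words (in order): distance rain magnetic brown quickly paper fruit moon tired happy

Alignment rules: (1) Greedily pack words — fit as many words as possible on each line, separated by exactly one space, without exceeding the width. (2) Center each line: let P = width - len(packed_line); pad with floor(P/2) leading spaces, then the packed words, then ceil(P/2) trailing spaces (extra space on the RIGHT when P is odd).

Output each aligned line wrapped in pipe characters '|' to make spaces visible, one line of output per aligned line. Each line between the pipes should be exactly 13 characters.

Answer: |distance rain|
|  magnetic   |
|brown quickly|
| paper fruit |
| moon tired  |
|    happy    |

Derivation:
Line 1: ['distance', 'rain'] (min_width=13, slack=0)
Line 2: ['magnetic'] (min_width=8, slack=5)
Line 3: ['brown', 'quickly'] (min_width=13, slack=0)
Line 4: ['paper', 'fruit'] (min_width=11, slack=2)
Line 5: ['moon', 'tired'] (min_width=10, slack=3)
Line 6: ['happy'] (min_width=5, slack=8)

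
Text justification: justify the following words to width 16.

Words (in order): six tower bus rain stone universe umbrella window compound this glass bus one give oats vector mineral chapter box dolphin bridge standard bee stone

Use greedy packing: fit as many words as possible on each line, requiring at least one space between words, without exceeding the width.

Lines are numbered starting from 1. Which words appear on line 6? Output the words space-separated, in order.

Answer: glass bus one

Derivation:
Line 1: ['six', 'tower', 'bus'] (min_width=13, slack=3)
Line 2: ['rain', 'stone'] (min_width=10, slack=6)
Line 3: ['universe'] (min_width=8, slack=8)
Line 4: ['umbrella', 'window'] (min_width=15, slack=1)
Line 5: ['compound', 'this'] (min_width=13, slack=3)
Line 6: ['glass', 'bus', 'one'] (min_width=13, slack=3)
Line 7: ['give', 'oats', 'vector'] (min_width=16, slack=0)
Line 8: ['mineral', 'chapter'] (min_width=15, slack=1)
Line 9: ['box', 'dolphin'] (min_width=11, slack=5)
Line 10: ['bridge', 'standard'] (min_width=15, slack=1)
Line 11: ['bee', 'stone'] (min_width=9, slack=7)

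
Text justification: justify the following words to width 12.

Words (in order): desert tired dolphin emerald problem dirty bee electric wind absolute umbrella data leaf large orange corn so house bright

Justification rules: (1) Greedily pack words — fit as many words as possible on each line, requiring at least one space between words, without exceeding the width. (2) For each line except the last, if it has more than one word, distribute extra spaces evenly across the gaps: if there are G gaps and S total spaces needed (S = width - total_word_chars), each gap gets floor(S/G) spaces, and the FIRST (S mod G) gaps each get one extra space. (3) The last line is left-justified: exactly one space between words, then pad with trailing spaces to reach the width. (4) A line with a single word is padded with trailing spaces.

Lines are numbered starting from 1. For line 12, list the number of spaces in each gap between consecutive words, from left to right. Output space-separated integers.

Answer: 6

Derivation:
Line 1: ['desert', 'tired'] (min_width=12, slack=0)
Line 2: ['dolphin'] (min_width=7, slack=5)
Line 3: ['emerald'] (min_width=7, slack=5)
Line 4: ['problem'] (min_width=7, slack=5)
Line 5: ['dirty', 'bee'] (min_width=9, slack=3)
Line 6: ['electric'] (min_width=8, slack=4)
Line 7: ['wind'] (min_width=4, slack=8)
Line 8: ['absolute'] (min_width=8, slack=4)
Line 9: ['umbrella'] (min_width=8, slack=4)
Line 10: ['data', 'leaf'] (min_width=9, slack=3)
Line 11: ['large', 'orange'] (min_width=12, slack=0)
Line 12: ['corn', 'so'] (min_width=7, slack=5)
Line 13: ['house', 'bright'] (min_width=12, slack=0)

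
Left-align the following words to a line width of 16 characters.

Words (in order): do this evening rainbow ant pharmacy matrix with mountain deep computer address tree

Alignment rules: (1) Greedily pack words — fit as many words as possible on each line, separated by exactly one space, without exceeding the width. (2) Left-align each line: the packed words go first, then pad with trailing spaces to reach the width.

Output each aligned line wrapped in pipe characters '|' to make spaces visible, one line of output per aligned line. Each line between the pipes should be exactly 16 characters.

Line 1: ['do', 'this', 'evening'] (min_width=15, slack=1)
Line 2: ['rainbow', 'ant'] (min_width=11, slack=5)
Line 3: ['pharmacy', 'matrix'] (min_width=15, slack=1)
Line 4: ['with', 'mountain'] (min_width=13, slack=3)
Line 5: ['deep', 'computer'] (min_width=13, slack=3)
Line 6: ['address', 'tree'] (min_width=12, slack=4)

Answer: |do this evening |
|rainbow ant     |
|pharmacy matrix |
|with mountain   |
|deep computer   |
|address tree    |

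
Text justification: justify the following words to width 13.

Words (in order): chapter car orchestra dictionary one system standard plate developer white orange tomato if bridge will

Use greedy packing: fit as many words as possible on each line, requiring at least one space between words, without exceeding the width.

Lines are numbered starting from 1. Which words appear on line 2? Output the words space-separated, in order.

Line 1: ['chapter', 'car'] (min_width=11, slack=2)
Line 2: ['orchestra'] (min_width=9, slack=4)
Line 3: ['dictionary'] (min_width=10, slack=3)
Line 4: ['one', 'system'] (min_width=10, slack=3)
Line 5: ['standard'] (min_width=8, slack=5)
Line 6: ['plate'] (min_width=5, slack=8)
Line 7: ['developer'] (min_width=9, slack=4)
Line 8: ['white', 'orange'] (min_width=12, slack=1)
Line 9: ['tomato', 'if'] (min_width=9, slack=4)
Line 10: ['bridge', 'will'] (min_width=11, slack=2)

Answer: orchestra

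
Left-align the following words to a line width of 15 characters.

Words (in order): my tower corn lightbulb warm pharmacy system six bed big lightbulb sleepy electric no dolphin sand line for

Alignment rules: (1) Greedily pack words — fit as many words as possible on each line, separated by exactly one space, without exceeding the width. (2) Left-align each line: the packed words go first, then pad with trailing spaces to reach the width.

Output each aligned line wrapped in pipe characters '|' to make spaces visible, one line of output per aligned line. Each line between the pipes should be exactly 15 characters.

Answer: |my tower corn  |
|lightbulb warm |
|pharmacy system|
|six bed big    |
|lightbulb      |
|sleepy electric|
|no dolphin sand|
|line for       |

Derivation:
Line 1: ['my', 'tower', 'corn'] (min_width=13, slack=2)
Line 2: ['lightbulb', 'warm'] (min_width=14, slack=1)
Line 3: ['pharmacy', 'system'] (min_width=15, slack=0)
Line 4: ['six', 'bed', 'big'] (min_width=11, slack=4)
Line 5: ['lightbulb'] (min_width=9, slack=6)
Line 6: ['sleepy', 'electric'] (min_width=15, slack=0)
Line 7: ['no', 'dolphin', 'sand'] (min_width=15, slack=0)
Line 8: ['line', 'for'] (min_width=8, slack=7)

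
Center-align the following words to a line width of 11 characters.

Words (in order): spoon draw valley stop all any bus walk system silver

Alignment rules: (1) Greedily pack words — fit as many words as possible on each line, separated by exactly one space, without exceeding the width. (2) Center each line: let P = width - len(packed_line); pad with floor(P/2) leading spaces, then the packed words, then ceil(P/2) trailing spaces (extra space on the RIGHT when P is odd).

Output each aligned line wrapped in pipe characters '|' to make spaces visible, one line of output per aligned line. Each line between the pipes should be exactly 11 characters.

Answer: |spoon draw |
|valley stop|
|all any bus|
|walk system|
|  silver   |

Derivation:
Line 1: ['spoon', 'draw'] (min_width=10, slack=1)
Line 2: ['valley', 'stop'] (min_width=11, slack=0)
Line 3: ['all', 'any', 'bus'] (min_width=11, slack=0)
Line 4: ['walk', 'system'] (min_width=11, slack=0)
Line 5: ['silver'] (min_width=6, slack=5)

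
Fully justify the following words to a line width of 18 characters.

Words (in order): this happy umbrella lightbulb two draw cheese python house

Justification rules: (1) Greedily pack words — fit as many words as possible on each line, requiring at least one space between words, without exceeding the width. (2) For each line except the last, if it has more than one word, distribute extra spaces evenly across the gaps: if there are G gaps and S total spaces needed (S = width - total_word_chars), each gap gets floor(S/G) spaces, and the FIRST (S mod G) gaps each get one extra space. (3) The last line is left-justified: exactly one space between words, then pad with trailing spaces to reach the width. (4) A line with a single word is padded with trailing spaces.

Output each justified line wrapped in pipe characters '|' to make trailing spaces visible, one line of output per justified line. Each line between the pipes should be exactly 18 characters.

Answer: |this         happy|
|umbrella lightbulb|
|two   draw  cheese|
|python house      |

Derivation:
Line 1: ['this', 'happy'] (min_width=10, slack=8)
Line 2: ['umbrella', 'lightbulb'] (min_width=18, slack=0)
Line 3: ['two', 'draw', 'cheese'] (min_width=15, slack=3)
Line 4: ['python', 'house'] (min_width=12, slack=6)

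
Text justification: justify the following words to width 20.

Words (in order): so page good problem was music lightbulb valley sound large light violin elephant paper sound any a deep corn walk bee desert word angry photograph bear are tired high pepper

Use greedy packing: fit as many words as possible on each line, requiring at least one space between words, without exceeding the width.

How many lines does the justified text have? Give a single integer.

Line 1: ['so', 'page', 'good', 'problem'] (min_width=20, slack=0)
Line 2: ['was', 'music', 'lightbulb'] (min_width=19, slack=1)
Line 3: ['valley', 'sound', 'large'] (min_width=18, slack=2)
Line 4: ['light', 'violin'] (min_width=12, slack=8)
Line 5: ['elephant', 'paper', 'sound'] (min_width=20, slack=0)
Line 6: ['any', 'a', 'deep', 'corn', 'walk'] (min_width=20, slack=0)
Line 7: ['bee', 'desert', 'word'] (min_width=15, slack=5)
Line 8: ['angry', 'photograph'] (min_width=16, slack=4)
Line 9: ['bear', 'are', 'tired', 'high'] (min_width=19, slack=1)
Line 10: ['pepper'] (min_width=6, slack=14)
Total lines: 10

Answer: 10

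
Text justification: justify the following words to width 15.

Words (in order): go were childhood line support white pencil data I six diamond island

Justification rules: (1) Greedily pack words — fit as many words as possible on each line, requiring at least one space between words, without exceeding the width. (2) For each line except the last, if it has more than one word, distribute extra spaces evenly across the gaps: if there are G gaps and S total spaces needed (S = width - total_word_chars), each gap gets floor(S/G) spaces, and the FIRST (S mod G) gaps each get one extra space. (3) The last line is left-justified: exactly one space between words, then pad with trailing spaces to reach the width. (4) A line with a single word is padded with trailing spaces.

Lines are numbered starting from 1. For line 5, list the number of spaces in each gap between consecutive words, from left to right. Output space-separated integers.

Line 1: ['go', 'were'] (min_width=7, slack=8)
Line 2: ['childhood', 'line'] (min_width=14, slack=1)
Line 3: ['support', 'white'] (min_width=13, slack=2)
Line 4: ['pencil', 'data', 'I'] (min_width=13, slack=2)
Line 5: ['six', 'diamond'] (min_width=11, slack=4)
Line 6: ['island'] (min_width=6, slack=9)

Answer: 5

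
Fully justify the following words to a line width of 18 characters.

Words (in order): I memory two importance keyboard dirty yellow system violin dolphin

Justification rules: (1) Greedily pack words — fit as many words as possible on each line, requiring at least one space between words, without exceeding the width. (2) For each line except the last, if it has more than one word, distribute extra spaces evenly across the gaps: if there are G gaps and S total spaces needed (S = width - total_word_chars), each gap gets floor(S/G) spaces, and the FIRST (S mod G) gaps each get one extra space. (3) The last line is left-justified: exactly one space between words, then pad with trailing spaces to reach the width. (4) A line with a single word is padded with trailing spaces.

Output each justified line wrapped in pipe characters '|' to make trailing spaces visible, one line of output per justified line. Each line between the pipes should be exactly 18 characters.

Line 1: ['I', 'memory', 'two'] (min_width=12, slack=6)
Line 2: ['importance'] (min_width=10, slack=8)
Line 3: ['keyboard', 'dirty'] (min_width=14, slack=4)
Line 4: ['yellow', 'system'] (min_width=13, slack=5)
Line 5: ['violin', 'dolphin'] (min_width=14, slack=4)

Answer: |I    memory    two|
|importance        |
|keyboard     dirty|
|yellow      system|
|violin dolphin    |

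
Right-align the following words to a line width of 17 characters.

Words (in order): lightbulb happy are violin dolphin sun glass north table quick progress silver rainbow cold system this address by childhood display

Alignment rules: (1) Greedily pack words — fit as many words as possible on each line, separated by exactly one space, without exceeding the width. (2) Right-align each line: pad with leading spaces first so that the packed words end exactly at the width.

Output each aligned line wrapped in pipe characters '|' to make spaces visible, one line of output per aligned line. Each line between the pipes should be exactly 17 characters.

Answer: |  lightbulb happy|
|       are violin|
|dolphin sun glass|
|north table quick|
|  progress silver|
|     rainbow cold|
|      system this|
|       address by|
|childhood display|

Derivation:
Line 1: ['lightbulb', 'happy'] (min_width=15, slack=2)
Line 2: ['are', 'violin'] (min_width=10, slack=7)
Line 3: ['dolphin', 'sun', 'glass'] (min_width=17, slack=0)
Line 4: ['north', 'table', 'quick'] (min_width=17, slack=0)
Line 5: ['progress', 'silver'] (min_width=15, slack=2)
Line 6: ['rainbow', 'cold'] (min_width=12, slack=5)
Line 7: ['system', 'this'] (min_width=11, slack=6)
Line 8: ['address', 'by'] (min_width=10, slack=7)
Line 9: ['childhood', 'display'] (min_width=17, slack=0)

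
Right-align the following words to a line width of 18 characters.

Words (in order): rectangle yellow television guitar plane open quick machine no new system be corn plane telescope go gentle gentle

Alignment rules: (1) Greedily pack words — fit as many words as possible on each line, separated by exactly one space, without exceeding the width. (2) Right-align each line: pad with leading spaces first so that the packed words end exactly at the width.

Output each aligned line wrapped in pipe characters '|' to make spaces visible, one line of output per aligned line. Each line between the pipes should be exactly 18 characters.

Answer: |  rectangle yellow|
| television guitar|
|  plane open quick|
|    machine no new|
|    system be corn|
|plane telescope go|
|     gentle gentle|

Derivation:
Line 1: ['rectangle', 'yellow'] (min_width=16, slack=2)
Line 2: ['television', 'guitar'] (min_width=17, slack=1)
Line 3: ['plane', 'open', 'quick'] (min_width=16, slack=2)
Line 4: ['machine', 'no', 'new'] (min_width=14, slack=4)
Line 5: ['system', 'be', 'corn'] (min_width=14, slack=4)
Line 6: ['plane', 'telescope', 'go'] (min_width=18, slack=0)
Line 7: ['gentle', 'gentle'] (min_width=13, slack=5)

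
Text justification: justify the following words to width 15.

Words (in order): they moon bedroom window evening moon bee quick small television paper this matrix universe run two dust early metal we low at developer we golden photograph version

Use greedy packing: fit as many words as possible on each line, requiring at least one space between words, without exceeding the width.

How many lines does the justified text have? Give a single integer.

Line 1: ['they', 'moon'] (min_width=9, slack=6)
Line 2: ['bedroom', 'window'] (min_width=14, slack=1)
Line 3: ['evening', 'moon'] (min_width=12, slack=3)
Line 4: ['bee', 'quick', 'small'] (min_width=15, slack=0)
Line 5: ['television'] (min_width=10, slack=5)
Line 6: ['paper', 'this'] (min_width=10, slack=5)
Line 7: ['matrix', 'universe'] (min_width=15, slack=0)
Line 8: ['run', 'two', 'dust'] (min_width=12, slack=3)
Line 9: ['early', 'metal', 'we'] (min_width=14, slack=1)
Line 10: ['low', 'at'] (min_width=6, slack=9)
Line 11: ['developer', 'we'] (min_width=12, slack=3)
Line 12: ['golden'] (min_width=6, slack=9)
Line 13: ['photograph'] (min_width=10, slack=5)
Line 14: ['version'] (min_width=7, slack=8)
Total lines: 14

Answer: 14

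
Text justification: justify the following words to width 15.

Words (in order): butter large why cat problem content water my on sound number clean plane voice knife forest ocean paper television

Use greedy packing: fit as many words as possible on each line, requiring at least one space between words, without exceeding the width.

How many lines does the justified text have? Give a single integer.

Answer: 9

Derivation:
Line 1: ['butter', 'large'] (min_width=12, slack=3)
Line 2: ['why', 'cat', 'problem'] (min_width=15, slack=0)
Line 3: ['content', 'water'] (min_width=13, slack=2)
Line 4: ['my', 'on', 'sound'] (min_width=11, slack=4)
Line 5: ['number', 'clean'] (min_width=12, slack=3)
Line 6: ['plane', 'voice'] (min_width=11, slack=4)
Line 7: ['knife', 'forest'] (min_width=12, slack=3)
Line 8: ['ocean', 'paper'] (min_width=11, slack=4)
Line 9: ['television'] (min_width=10, slack=5)
Total lines: 9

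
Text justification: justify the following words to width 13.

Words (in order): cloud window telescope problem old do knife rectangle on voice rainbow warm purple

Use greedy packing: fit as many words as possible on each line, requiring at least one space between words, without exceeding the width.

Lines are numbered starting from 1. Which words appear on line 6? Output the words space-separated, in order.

Answer: voice rainbow

Derivation:
Line 1: ['cloud', 'window'] (min_width=12, slack=1)
Line 2: ['telescope'] (min_width=9, slack=4)
Line 3: ['problem', 'old'] (min_width=11, slack=2)
Line 4: ['do', 'knife'] (min_width=8, slack=5)
Line 5: ['rectangle', 'on'] (min_width=12, slack=1)
Line 6: ['voice', 'rainbow'] (min_width=13, slack=0)
Line 7: ['warm', 'purple'] (min_width=11, slack=2)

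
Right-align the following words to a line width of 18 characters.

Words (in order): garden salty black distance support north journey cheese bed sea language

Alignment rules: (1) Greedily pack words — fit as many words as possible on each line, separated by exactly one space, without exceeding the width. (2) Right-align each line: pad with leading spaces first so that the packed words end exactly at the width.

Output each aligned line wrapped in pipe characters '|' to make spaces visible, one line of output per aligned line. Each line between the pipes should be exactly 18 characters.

Line 1: ['garden', 'salty', 'black'] (min_width=18, slack=0)
Line 2: ['distance', 'support'] (min_width=16, slack=2)
Line 3: ['north', 'journey'] (min_width=13, slack=5)
Line 4: ['cheese', 'bed', 'sea'] (min_width=14, slack=4)
Line 5: ['language'] (min_width=8, slack=10)

Answer: |garden salty black|
|  distance support|
|     north journey|
|    cheese bed sea|
|          language|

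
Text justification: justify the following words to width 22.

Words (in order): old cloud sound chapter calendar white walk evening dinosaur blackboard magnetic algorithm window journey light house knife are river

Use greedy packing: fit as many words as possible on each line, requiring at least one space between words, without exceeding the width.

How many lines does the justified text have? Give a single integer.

Line 1: ['old', 'cloud', 'sound'] (min_width=15, slack=7)
Line 2: ['chapter', 'calendar', 'white'] (min_width=22, slack=0)
Line 3: ['walk', 'evening', 'dinosaur'] (min_width=21, slack=1)
Line 4: ['blackboard', 'magnetic'] (min_width=19, slack=3)
Line 5: ['algorithm', 'window'] (min_width=16, slack=6)
Line 6: ['journey', 'light', 'house'] (min_width=19, slack=3)
Line 7: ['knife', 'are', 'river'] (min_width=15, slack=7)
Total lines: 7

Answer: 7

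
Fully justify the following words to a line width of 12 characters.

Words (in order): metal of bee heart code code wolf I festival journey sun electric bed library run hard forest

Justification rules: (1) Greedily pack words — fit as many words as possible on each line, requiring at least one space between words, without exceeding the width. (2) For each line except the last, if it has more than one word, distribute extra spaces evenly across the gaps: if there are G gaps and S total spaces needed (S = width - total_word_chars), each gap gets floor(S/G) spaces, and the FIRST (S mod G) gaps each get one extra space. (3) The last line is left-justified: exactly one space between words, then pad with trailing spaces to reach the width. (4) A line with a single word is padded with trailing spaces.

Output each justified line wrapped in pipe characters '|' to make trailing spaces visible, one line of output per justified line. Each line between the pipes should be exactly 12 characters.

Line 1: ['metal', 'of', 'bee'] (min_width=12, slack=0)
Line 2: ['heart', 'code'] (min_width=10, slack=2)
Line 3: ['code', 'wolf', 'I'] (min_width=11, slack=1)
Line 4: ['festival'] (min_width=8, slack=4)
Line 5: ['journey', 'sun'] (min_width=11, slack=1)
Line 6: ['electric', 'bed'] (min_width=12, slack=0)
Line 7: ['library', 'run'] (min_width=11, slack=1)
Line 8: ['hard', 'forest'] (min_width=11, slack=1)

Answer: |metal of bee|
|heart   code|
|code  wolf I|
|festival    |
|journey  sun|
|electric bed|
|library  run|
|hard forest |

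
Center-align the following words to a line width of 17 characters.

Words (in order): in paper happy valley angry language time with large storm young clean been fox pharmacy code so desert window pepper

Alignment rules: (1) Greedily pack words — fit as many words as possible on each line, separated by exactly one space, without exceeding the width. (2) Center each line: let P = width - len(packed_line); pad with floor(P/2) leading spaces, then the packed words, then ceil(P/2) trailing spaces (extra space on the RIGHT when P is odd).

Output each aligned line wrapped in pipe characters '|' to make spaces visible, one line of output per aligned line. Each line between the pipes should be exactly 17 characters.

Line 1: ['in', 'paper', 'happy'] (min_width=14, slack=3)
Line 2: ['valley', 'angry'] (min_width=12, slack=5)
Line 3: ['language', 'time'] (min_width=13, slack=4)
Line 4: ['with', 'large', 'storm'] (min_width=16, slack=1)
Line 5: ['young', 'clean', 'been'] (min_width=16, slack=1)
Line 6: ['fox', 'pharmacy', 'code'] (min_width=17, slack=0)
Line 7: ['so', 'desert', 'window'] (min_width=16, slack=1)
Line 8: ['pepper'] (min_width=6, slack=11)

Answer: | in paper happy  |
|  valley angry   |
|  language time  |
|with large storm |
|young clean been |
|fox pharmacy code|
|so desert window |
|     pepper      |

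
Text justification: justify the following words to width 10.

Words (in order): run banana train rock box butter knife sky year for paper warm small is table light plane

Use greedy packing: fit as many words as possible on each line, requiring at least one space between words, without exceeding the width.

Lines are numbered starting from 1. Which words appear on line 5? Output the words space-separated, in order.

Line 1: ['run', 'banana'] (min_width=10, slack=0)
Line 2: ['train', 'rock'] (min_width=10, slack=0)
Line 3: ['box', 'butter'] (min_width=10, slack=0)
Line 4: ['knife', 'sky'] (min_width=9, slack=1)
Line 5: ['year', 'for'] (min_width=8, slack=2)
Line 6: ['paper', 'warm'] (min_width=10, slack=0)
Line 7: ['small', 'is'] (min_width=8, slack=2)
Line 8: ['table'] (min_width=5, slack=5)
Line 9: ['light'] (min_width=5, slack=5)
Line 10: ['plane'] (min_width=5, slack=5)

Answer: year for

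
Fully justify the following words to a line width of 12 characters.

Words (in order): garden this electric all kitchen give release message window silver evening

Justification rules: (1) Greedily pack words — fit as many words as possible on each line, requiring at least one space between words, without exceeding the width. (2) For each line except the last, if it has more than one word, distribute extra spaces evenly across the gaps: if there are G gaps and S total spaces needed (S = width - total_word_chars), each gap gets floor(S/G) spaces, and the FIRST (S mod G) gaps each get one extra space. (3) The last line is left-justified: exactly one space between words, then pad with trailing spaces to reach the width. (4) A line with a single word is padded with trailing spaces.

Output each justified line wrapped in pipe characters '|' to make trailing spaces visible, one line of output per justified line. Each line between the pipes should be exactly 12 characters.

Line 1: ['garden', 'this'] (min_width=11, slack=1)
Line 2: ['electric', 'all'] (min_width=12, slack=0)
Line 3: ['kitchen', 'give'] (min_width=12, slack=0)
Line 4: ['release'] (min_width=7, slack=5)
Line 5: ['message'] (min_width=7, slack=5)
Line 6: ['window'] (min_width=6, slack=6)
Line 7: ['silver'] (min_width=6, slack=6)
Line 8: ['evening'] (min_width=7, slack=5)

Answer: |garden  this|
|electric all|
|kitchen give|
|release     |
|message     |
|window      |
|silver      |
|evening     |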